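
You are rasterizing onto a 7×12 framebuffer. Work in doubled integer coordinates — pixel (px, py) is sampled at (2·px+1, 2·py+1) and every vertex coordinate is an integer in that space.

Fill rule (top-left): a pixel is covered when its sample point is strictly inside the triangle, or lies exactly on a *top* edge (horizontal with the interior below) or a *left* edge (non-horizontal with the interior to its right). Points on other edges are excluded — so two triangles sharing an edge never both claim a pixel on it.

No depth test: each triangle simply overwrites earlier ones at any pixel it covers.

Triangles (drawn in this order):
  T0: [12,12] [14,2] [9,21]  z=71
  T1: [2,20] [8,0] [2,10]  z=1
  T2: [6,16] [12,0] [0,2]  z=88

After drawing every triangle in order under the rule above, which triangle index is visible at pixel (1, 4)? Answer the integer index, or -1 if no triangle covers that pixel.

T0:
  2·area = 12  (B↔C swapped to make it positive)
  edge (12, 12)→(9, 21): d=(-3,9) right/bottom  bias=-1
  edge (9, 21)→(14, 2): d=(5,-19) top-left  bias=+0
  edge (14, 2)→(12, 12): d=(-2,10) right/bottom  bias=-1
    (6,3)@(13, 7): e=[6,6,0] → .  [on edge]
    (6,4)@(13, 9): e=[0,16,-4] → .  [on edge]
    (5,7)@(11, 15): e=[0,8,4] → .  [on edge]
    (5,8)@(11, 17): e=[-6,18,0] → .  [on edge]
    (4,10)@(9, 21): e=[0,0,12] → .  [on edge]
  covered (0 px):
    . . . . . . .
    . . . . . . .
    . . . . . . .
    . . . . . . .
    . . . . . . .
    . . . . . . .
    . . . . . . .
    . . . . . . .
    . . . . . . .
    . . . . . . .
    . . . . . . .
    . . . . . . .
T1:
  2·area = 60  (B↔C swapped to make it positive)
  edge (2, 20)→(2, 10): d=(0,-10) top-left  bias=+0
  edge (2, 10)→(8, 0): d=(6,-10) top-left  bias=+0
  edge (8, 0)→(2, 20): d=(-6,20) right/bottom  bias=-1
    (3,1)@(7, 3): e=[50,8,2] → X
    (4,1)@(9, 3): e=[70,28,-38] → .
    (2,2)@(5, 5): e=[30,0,30] → X  [on edge]
    (3,2)@(7, 5): e=[50,20,-10] → .
    (2,3)@(5, 7): e=[30,12,18] → X
    (3,3)@(7, 7): e=[50,32,-22] → .
    (1,4)@(3, 9): e=[10,4,46] → X
    (3,4)@(7, 9): e=[50,44,-34] → .
    (1,5)@(3, 11): e=[10,16,34] → X
    (2,5)@(5, 11): e=[30,36,-6] → .
    (1,6)@(3, 13): e=[10,28,22] → X
    (2,6)@(5, 13): e=[30,48,-18] → .
  covered (8 px):
    . . . . . . .
    . . . X . . .
    . . X . . . .
    . . X . . . .
    . X X . . . .
    . X . . . . .
    . X . . . . .
    . X . . . . .
    . . . . . . .
    . . . . . . .
    . . . . . . .
    . . . . . . .
T2:
  2·area = 180  (B↔C swapped to make it positive)
  edge (6, 16)→(0, 2): d=(-6,-14) top-left  bias=+0
  edge (0, 2)→(12, 0): d=(12,-2) top-left  bias=+0
  edge (12, 0)→(6, 16): d=(-6,16) right/bottom  bias=-1
    (3,0)@(7, 1): e=[104,2,74] → X
    (4,0)@(9, 1): e=[132,6,42] → X
    (5,0)@(11, 1): e=[160,10,10] → X
    (6,0)@(13, 1): e=[188,14,-22] → .
    (0,1)@(1, 3): e=[8,14,158] → X
    (1,1)@(3, 3): e=[36,18,126] → X
    (2,1)@(5, 3): e=[64,22,94] → X
    (5,1)@(11, 3): e=[148,34,-2] → .
    (0,2)@(1, 5): e=[-4,38,146] → .
    (1,2)@(3, 5): e=[24,42,114] → X
    (5,2)@(11, 5): e=[136,58,-14] → .
    (1,3)@(3, 7): e=[12,66,102] → X
    (1,4)@(3, 9): e=[0,90,90] → X  [on edge]
    (4,11)@(9, 23): e=[0,270,-90] → .  [on edge]
  covered (23 px):
    . . . X X X .
    X X X X X . .
    . X X X X . .
    . X X X X . .
    . X X X . . .
    . . X X . . .
    . . X X . . .
    . . . . . . .
    . . . . . . .
    . . . . . . .
    . . . . . . .
    . . . . . . .

Z-buffer (winner per pixel, '.' = empty):
  . . . 2 2 2 .
  2 2 2 2 2 . .
  . 2 2 2 2 . .
  . 2 2 2 2 . .
  . 2 2 2 . . .
  . 1 2 2 . . .
  . 1 2 2 . . .
  . 1 . . . . .
  . . . . . . .
  . . . . . . .
  . . . . . . .
  . . . . . . .

Answer: 2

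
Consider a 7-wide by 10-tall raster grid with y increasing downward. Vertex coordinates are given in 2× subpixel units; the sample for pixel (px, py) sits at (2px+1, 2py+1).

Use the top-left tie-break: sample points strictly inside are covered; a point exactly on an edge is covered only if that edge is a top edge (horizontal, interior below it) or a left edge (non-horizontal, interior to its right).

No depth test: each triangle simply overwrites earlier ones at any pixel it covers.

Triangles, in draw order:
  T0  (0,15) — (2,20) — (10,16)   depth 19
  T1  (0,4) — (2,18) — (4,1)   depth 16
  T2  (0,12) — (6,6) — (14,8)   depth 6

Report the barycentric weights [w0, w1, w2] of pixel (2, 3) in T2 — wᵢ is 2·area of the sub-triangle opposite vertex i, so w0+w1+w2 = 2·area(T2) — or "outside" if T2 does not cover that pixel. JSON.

T0:
  2·area = 48  (B↔C swapped to make it positive)
  edge (0, 15)→(10, 16): d=(10,1) right/bottom  bias=-1
  edge (10, 16)→(2, 20): d=(-8,4) right/bottom  bias=-1
  edge (2, 20)→(0, 15): d=(-2,-5) top-left  bias=+0
    (0,8)@(1, 17): e=[19,28,1] → #
    (1,8)@(3, 17): e=[17,20,11] → #
    (2,8)@(5, 17): e=[15,12,21] → #
    (3,8)@(7, 17): e=[13,4,31] → #
    (4,8)@(9, 17): e=[11,-4,41] → ·
    (0,9)@(1, 19): e=[39,12,-3] → ·
    (1,9)@(3, 19): e=[37,4,7] → #
    (2,9)@(5, 19): e=[35,-4,17] → ·
    (3,9)@(7, 19): e=[33,-12,27] → ·
  covered (5 px):
    · · · · · · ·
    · · · · · · ·
    · · · · · · ·
    · · · · · · ·
    · · · · · · ·
    · · · · · · ·
    · · · · · · ·
    · · · · · · ·
    # # # # · · ·
    · # · · · · ·
T1:
  2·area = 62  (B↔C swapped to make it positive)
  edge (0, 4)→(4, 1): d=(4,-3) top-left  bias=+0
  edge (4, 1)→(2, 18): d=(-2,17) right/bottom  bias=-1
  edge (2, 18)→(0, 4): d=(-2,-14) top-left  bias=+0
    (1,1)@(3, 3): e=[5,13,44] → #
    (2,1)@(5, 3): e=[11,-21,72] → ·
    (0,2)@(1, 5): e=[7,43,12] → #
    (2,2)@(5, 5): e=[19,-25,68] → ·
    (0,3)@(1, 7): e=[15,39,8] → #
    (2,3)@(5, 7): e=[27,-29,64] → ·
    (0,4)@(1, 9): e=[23,35,4] → #
    (2,4)@(5, 9): e=[35,-33,60] → ·
    (0,5)@(1, 11): e=[31,31,0] → #  [on edge]
    (1,5)@(3, 11): e=[37,-3,28] → ·
    (0,6)@(1, 13): e=[39,27,-4] → ·
  covered (8 px):
    · · · · · · ·
    · # · · · · ·
    # # · · · · ·
    # # · · · · ·
    # # · · · · ·
    # · · · · · ·
    · · · · · · ·
    · · · · · · ·
    · · · · · · ·
    · · · · · · ·
T2:
  2·area = 60
  edge (0, 12)→(6, 6): d=(6,-6) top-left  bias=+0
  edge (6, 6)→(14, 8): d=(8,2) right/bottom  bias=-1
  edge (14, 8)→(0, 12): d=(-14,4) right/bottom  bias=-1
    (5,0)@(11, 1): e=[0,-50,110] → ·  [on edge]
    (4,1)@(9, 3): e=[0,-30,90] → ·  [on edge]
    (3,2)@(7, 5): e=[0,-10,70] → ·  [on edge]
    (2,3)@(5, 7): e=[0,10,50] → #  [on edge]
    (3,3)@(7, 7): e=[12,6,42] → #
    (4,3)@(9, 7): e=[24,2,34] → #
    (5,3)@(11, 7): e=[36,-2,26] → ·
    (1,4)@(3, 9): e=[0,30,30] → #  [on edge]
    (5,4)@(11, 9): e=[48,14,-2] → ·
    (0,5)@(1, 11): e=[0,50,10] → #  [on edge]
    (2,5)@(5, 11): e=[24,42,-6] → ·
    (3,5)@(7, 11): e=[36,38,-14] → ·
  covered (9 px):
    · · · · · · ·
    · · · · · · ·
    · · · · · · ·
    · · # # # · ·
    · # # # # · ·
    # # · · · · ·
    · · · · · · ·
    · · · · · · ·
    · · · · · · ·
    · · · · · · ·

Final: [10,50,0]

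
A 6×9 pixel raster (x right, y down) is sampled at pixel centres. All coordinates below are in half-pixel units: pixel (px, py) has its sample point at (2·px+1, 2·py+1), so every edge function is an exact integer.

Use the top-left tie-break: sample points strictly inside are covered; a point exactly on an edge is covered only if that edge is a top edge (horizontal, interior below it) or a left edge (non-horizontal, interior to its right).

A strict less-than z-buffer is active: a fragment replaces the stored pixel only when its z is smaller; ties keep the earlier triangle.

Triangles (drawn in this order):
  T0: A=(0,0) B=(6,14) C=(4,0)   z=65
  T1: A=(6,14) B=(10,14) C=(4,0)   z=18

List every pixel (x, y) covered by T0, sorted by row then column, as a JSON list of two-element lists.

T0:
  2·area = 56  (B↔C swapped to make it positive)
  edge (0, 0)→(4, 0): d=(4,0) top-left  bias=+0
  edge (4, 0)→(6, 14): d=(2,14) right/bottom  bias=-1
  edge (6, 14)→(0, 0): d=(-6,-14) top-left  bias=+0
    (0,0)@(1, 1): e=[4,44,8] → #
    (1,0)@(3, 1): e=[4,16,36] → #
    (2,0)@(5, 1): e=[4,-12,64] → ·
    (0,1)@(1, 3): e=[12,48,-4] → ·
    (1,1)@(3, 3): e=[12,20,24] → #
    (2,1)@(5, 3): e=[12,-8,52] → ·
    (1,2)@(3, 5): e=[20,24,12] → #
    (2,2)@(5, 5): e=[20,-4,40] → ·
    (1,3)@(3, 7): e=[28,28,0] → #  [on edge]
    (2,3)@(5, 7): e=[28,0,28] → ·  [on edge]
    (1,4)@(3, 9): e=[36,32,-12] → ·
    (2,4)@(5, 9): e=[36,4,16] → #
  covered (7 px):
    # # · · · ·
    · # · · · ·
    · # · · · ·
    · # · · · ·
    · · # · · ·
    · · # · · ·
    · · · · · ·
    · · · · · ·
    · · · · · ·
T1:
  2·area = 56  (B↔C swapped to make it positive)
  edge (6, 14)→(4, 0): d=(-2,-14) top-left  bias=+0
  edge (4, 0)→(10, 14): d=(6,14) right/bottom  bias=-1
  edge (10, 14)→(6, 14): d=(-4,0) right/bottom  bias=-1
    (2,1)@(5, 3): e=[8,4,44] → #
    (3,1)@(7, 3): e=[36,-24,44] → ·
    (2,2)@(5, 5): e=[4,16,36] → #
    (3,2)@(7, 5): e=[32,-12,36] → ·
    (2,3)@(5, 7): e=[0,28,28] → #  [on edge]
    (3,3)@(7, 7): e=[28,0,28] → ·  [on edge]
    (2,4)@(5, 9): e=[-4,40,20] → ·
    (3,4)@(7, 9): e=[24,12,20] → #
    (4,4)@(9, 9): e=[52,-16,20] → ·
    (3,5)@(7, 11): e=[20,24,12] → #
    (4,5)@(9, 11): e=[48,-4,12] → ·
    (3,6)@(7, 13): e=[16,36,4] → #
  covered (7 px):
    · · · · · ·
    · · # · · ·
    · · # · · ·
    · · # · · ·
    · · · # · ·
    · · · # · ·
    · · · # # ·
    · · · · · ·
    · · · · · ·

Final: [[0,0],[1,0],[1,1],[1,2],[1,3],[2,4],[2,5]]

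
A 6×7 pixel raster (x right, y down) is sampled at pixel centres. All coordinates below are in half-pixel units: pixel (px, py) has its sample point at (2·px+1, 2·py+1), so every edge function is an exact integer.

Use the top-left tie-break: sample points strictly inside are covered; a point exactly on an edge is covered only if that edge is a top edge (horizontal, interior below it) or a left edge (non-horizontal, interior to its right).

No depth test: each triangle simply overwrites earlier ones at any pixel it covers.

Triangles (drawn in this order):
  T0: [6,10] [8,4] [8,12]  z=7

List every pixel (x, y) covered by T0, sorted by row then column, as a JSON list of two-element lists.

T0:
  2·area = 16
  edge (6, 10)→(8, 4): d=(2,-6) top-left  bias=+0
  edge (8, 4)→(8, 12): d=(0,8) right/bottom  bias=-1
  edge (8, 12)→(6, 10): d=(-2,-2) top-left  bias=+0
    (4,0)@(9, 1): e=[0,-8,24] → ·  [on edge]
    (0,2)@(1, 5): e=[-40,56,0] → ·  [on edge]
    (1,3)@(3, 7): e=[-24,40,0] → ·  [on edge]
    (3,3)@(7, 7): e=[0,8,8] → █  [on edge]
    (4,3)@(9, 7): e=[12,-8,12] → ·
    (2,4)@(5, 9): e=[-8,24,0] → ·  [on edge]
    (3,4)@(7, 9): e=[4,8,4] → █
    (4,4)@(9, 9): e=[16,-8,8] → ·
    (3,5)@(7, 11): e=[8,8,0] → █  [on edge]
    (4,5)@(9, 11): e=[20,-8,4] → ·
    (2,6)@(5, 13): e=[0,24,-8] → ·  [on edge]
    (3,6)@(7, 13): e=[12,8,-4] → ·
    (4,6)@(9, 13): e=[24,-8,0] → ·  [on edge]
  covered (3 px):
    · · · · · ·
    · · · · · ·
    · · · · · ·
    · · · █ · ·
    · · · █ · ·
    · · · █ · ·
    · · · · · ·

Final: [[3,3],[3,4],[3,5]]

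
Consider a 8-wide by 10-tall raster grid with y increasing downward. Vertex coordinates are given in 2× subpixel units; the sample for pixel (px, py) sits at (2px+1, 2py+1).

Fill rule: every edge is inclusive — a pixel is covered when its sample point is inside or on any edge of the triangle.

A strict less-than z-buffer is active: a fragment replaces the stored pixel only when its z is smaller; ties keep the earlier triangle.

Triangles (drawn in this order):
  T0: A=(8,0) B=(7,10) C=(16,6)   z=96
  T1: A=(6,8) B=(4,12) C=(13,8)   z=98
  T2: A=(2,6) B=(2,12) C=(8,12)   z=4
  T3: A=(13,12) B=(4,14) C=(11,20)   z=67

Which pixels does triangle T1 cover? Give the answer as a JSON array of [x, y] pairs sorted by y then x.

T0:
  2·area = 86  (B↔C swapped to make it positive)
  edge (8, 0)→(16, 6): d=(8,6) inclusive
  edge (16, 6)→(7, 10): d=(-9,4) inclusive
  edge (7, 10)→(8, 0): d=(1,-10) inclusive
    (4,0)@(9, 1): e=[2,73,11] → X
    (5,0)@(11, 1): e=[-10,65,31] → .
    (4,1)@(9, 3): e=[18,55,13] → X
    (5,1)@(11, 3): e=[6,47,33] → X
    (6,1)@(13, 3): e=[-6,39,53] → .
    (4,2)@(9, 5): e=[34,37,15] → X
    (6,2)@(13, 5): e=[10,21,55] → X
    (7,2)@(15, 5): e=[-2,13,75] → .
    (4,3)@(9, 7): e=[50,19,17] → X
    (7,3)@(15, 7): e=[14,-5,77] → .
    (4,4)@(9, 9): e=[66,1,19] → X
    (5,4)@(11, 9): e=[54,-7,39] → .
  covered (10 px):
    . . . . X . . .
    . . . . X X . .
    . . . . X X X .
    . . . . X X X .
    . . . . X . . .
    . . . . . . . .
    . . . . . . . .
    . . . . . . . .
    . . . . . . . .
    . . . . . . . .
T1:
  2·area = 28  (B↔C swapped to make it positive)
  edge (6, 8)→(13, 8): d=(7,0) inclusive
  edge (13, 8)→(4, 12): d=(-9,4) inclusive
  edge (4, 12)→(6, 8): d=(2,-4) inclusive
    (3,4)@(7, 9): e=[7,15,6] → X
    (4,4)@(9, 9): e=[7,7,14] → X
    (5,4)@(11, 9): e=[7,-1,22] → .
    (2,5)@(5, 11): e=[21,5,2] → X
    (3,5)@(7, 11): e=[21,-3,10] → .
    (4,5)@(9, 11): e=[21,-11,18] → .
    (2,6)@(5, 13): e=[35,-13,6] → .
  covered (3 px):
    . . . . . . . .
    . . . . . . . .
    . . . . . . . .
    . . . . . . . .
    . . . X X . . .
    . . X . . . . .
    . . . . . . . .
    . . . . . . . .
    . . . . . . . .
    . . . . . . . .
T2:
  2·area = 36  (B↔C swapped to make it positive)
  edge (2, 6)→(8, 12): d=(6,6) inclusive
  edge (8, 12)→(2, 12): d=(-6,0) inclusive
  edge (2, 12)→(2, 6): d=(0,-6) inclusive
    (0,2)@(1, 5): e=[0,42,-6] → .  [on edge]
    (1,3)@(3, 7): e=[0,30,6] → X  [on edge]
    (2,3)@(5, 7): e=[-12,30,18] → .
    (1,4)@(3, 9): e=[12,18,6] → X
    (2,4)@(5, 9): e=[0,18,18] → X  [on edge]
    (3,4)@(7, 9): e=[-12,18,30] → .
    (1,5)@(3, 11): e=[24,6,6] → X
    (3,5)@(7, 11): e=[0,6,30] → X  [on edge]
    (4,5)@(9, 11): e=[-12,6,42] → .
    (1,6)@(3, 13): e=[36,-6,6] → .
    (2,6)@(5, 13): e=[24,-6,18] → .
    (3,6)@(7, 13): e=[12,-6,30] → .
    (4,6)@(9, 13): e=[0,-6,42] → .  [on edge]
    (5,7)@(11, 15): e=[0,-18,54] → .  [on edge]
    (6,8)@(13, 17): e=[0,-30,66] → .  [on edge]
    (7,9)@(15, 19): e=[0,-42,78] → .  [on edge]
  covered (6 px):
    . . . . . . . .
    . . . . . . . .
    . . . . . . . .
    . X . . . . . .
    . X X . . . . .
    . X X X . . . .
    . . . . . . . .
    . . . . . . . .
    . . . . . . . .
    . . . . . . . .
T3:
  2·area = 68  (B↔C swapped to make it positive)
  edge (13, 12)→(11, 20): d=(-2,8) inclusive
  edge (11, 20)→(4, 14): d=(-7,-6) inclusive
  edge (4, 14)→(13, 12): d=(9,-2) inclusive
    (4,6)@(9, 13): e=[30,37,1] → X
    (5,6)@(11, 13): e=[14,49,5] → X
    (6,6)@(13, 13): e=[-2,61,9] → .
    (3,7)@(7, 15): e=[42,11,15] → X
    (6,7)@(13, 15): e=[-6,47,27] → .
    (3,8)@(7, 17): e=[38,-3,33] → .
    (4,8)@(9, 17): e=[22,9,37] → X
    (6,8)@(13, 17): e=[-10,33,45] → .
    (4,9)@(9, 19): e=[18,-5,55] → .
    (5,9)@(11, 19): e=[2,7,59] → X
    (6,9)@(13, 19): e=[-14,19,63] → .
  covered (8 px):
    . . . . . . . .
    . . . . . . . .
    . . . . . . . .
    . . . . . . . .
    . . . . . . . .
    . . . . . . . .
    . . . . X X . .
    . . . X X X . .
    . . . . X X . .
    . . . . . X . .

Result: [[3,4],[4,4],[2,5]]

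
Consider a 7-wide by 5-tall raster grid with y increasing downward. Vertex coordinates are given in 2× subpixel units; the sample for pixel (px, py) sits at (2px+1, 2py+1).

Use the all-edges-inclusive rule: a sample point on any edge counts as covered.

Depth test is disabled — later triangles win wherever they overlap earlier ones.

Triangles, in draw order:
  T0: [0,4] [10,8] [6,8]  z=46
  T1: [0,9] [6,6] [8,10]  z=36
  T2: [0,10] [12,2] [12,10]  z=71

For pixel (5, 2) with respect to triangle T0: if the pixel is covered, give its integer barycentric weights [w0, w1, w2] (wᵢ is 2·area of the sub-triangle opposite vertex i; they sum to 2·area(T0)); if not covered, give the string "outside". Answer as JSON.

T0:
  2·area = 16
  edge (0, 4)→(10, 8): d=(10,4) inclusive
  edge (10, 8)→(6, 8): d=(-4,0) inclusive
  edge (6, 8)→(0, 4): d=(-6,-4) inclusive
    (2,3)@(5, 7): e=[10,4,2] → █
    (3,3)@(7, 7): e=[2,4,10] → █
    (4,3)@(9, 7): e=[-6,4,18] → ·
    (2,4)@(5, 9): e=[30,-4,-10] → ·
    (3,4)@(7, 9): e=[22,-4,-2] → ·
  covered (2 px):
    · · · · · · ·
    · · · · · · ·
    · · · · · · ·
    · · █ █ · · ·
    · · · · · · ·
T1:
  2·area = 30
  edge (0, 9)→(6, 6): d=(6,-3) inclusive
  edge (6, 6)→(8, 10): d=(2,4) inclusive
  edge (8, 10)→(0, 9): d=(-8,-1) inclusive
    (2,3)@(5, 7): e=[3,6,21] → █
    (3,3)@(7, 7): e=[9,-2,23] → ·
    (0,4)@(1, 9): e=[3,26,1] → █
    (1,4)@(3, 9): e=[9,18,3] → █
    (3,4)@(7, 9): e=[21,2,7] → █
    (4,4)@(9, 9): e=[27,-6,9] → ·
  covered (5 px):
    · · · · · · ·
    · · · · · · ·
    · · · · · · ·
    · · █ · · · ·
    █ █ █ █ · · ·
T2:
  2·area = 96
  edge (0, 10)→(12, 2): d=(12,-8) inclusive
  edge (12, 2)→(12, 10): d=(0,8) inclusive
  edge (12, 10)→(0, 10): d=(-12,0) inclusive
    (5,1)@(11, 3): e=[4,8,84] → █
    (6,1)@(13, 3): e=[20,-8,84] → ·
    (4,2)@(9, 5): e=[12,24,60] → █
    (6,2)@(13, 5): e=[44,-8,60] → ·
    (2,3)@(5, 7): e=[4,56,36] → █
    (3,3)@(7, 7): e=[20,40,36] → █
    (6,3)@(13, 7): e=[68,-8,36] → ·
    (1,4)@(3, 9): e=[12,72,12] → █
    (6,4)@(13, 9): e=[92,-8,12] → ·
  covered (12 px):
    · · · · · · ·
    · · · · · █ ·
    · · · · █ █ ·
    · · █ █ █ █ ·
    · █ █ █ █ █ ·

Answer: "outside"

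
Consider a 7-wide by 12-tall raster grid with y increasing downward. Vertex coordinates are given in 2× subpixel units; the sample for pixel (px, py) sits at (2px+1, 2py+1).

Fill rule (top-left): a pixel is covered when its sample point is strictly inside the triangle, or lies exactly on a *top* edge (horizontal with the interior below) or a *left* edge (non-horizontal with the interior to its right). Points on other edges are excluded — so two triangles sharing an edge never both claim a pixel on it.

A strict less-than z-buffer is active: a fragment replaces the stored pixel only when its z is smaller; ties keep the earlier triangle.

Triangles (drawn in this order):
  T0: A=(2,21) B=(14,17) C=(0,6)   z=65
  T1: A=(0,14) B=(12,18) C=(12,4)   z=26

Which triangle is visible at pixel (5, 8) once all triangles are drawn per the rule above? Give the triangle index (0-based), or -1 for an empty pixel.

T0:
  2·area = 188  (B↔C swapped to make it positive)
  edge (2, 21)→(0, 6): d=(-2,-15) top-left  bias=+0
  edge (0, 6)→(14, 17): d=(14,11) right/bottom  bias=-1
  edge (14, 17)→(2, 21): d=(-12,4) right/bottom  bias=-1
    (0,3)@(1, 7): e=[13,3,172] → X
    (1,3)@(3, 7): e=[43,-19,164] → .
    (0,4)@(1, 9): e=[9,31,148] → X
    (1,4)@(3, 9): e=[39,9,140] → X
    (2,4)@(5, 9): e=[69,-13,132] → .
    (0,5)@(1, 11): e=[5,59,124] → X
    (2,5)@(5, 11): e=[65,15,108] → X
    (3,5)@(7, 11): e=[95,-7,100] → .
    (0,6)@(1, 13): e=[1,87,100] → X
    (3,6)@(7, 13): e=[91,21,76] → X
    (4,6)@(9, 13): e=[121,-1,68] → .
    (0,7)@(1, 15): e=[-3,115,76] → .
  covered (24 px):
    . . . . . . .
    . . . . . . .
    . . . . . . .
    X . . . . . .
    X X . . . . .
    X X X . . . .
    X X X X . . .
    . X X X X X .
    . X X X X X X
    . X X X . . .
    . . . . . . .
    . . . . . . .
T1:
  2·area = 168  (B↔C swapped to make it positive)
  edge (0, 14)→(12, 4): d=(12,-10) top-left  bias=+0
  edge (12, 4)→(12, 18): d=(0,14) right/bottom  bias=-1
  edge (12, 18)→(0, 14): d=(-12,-4) top-left  bias=+0
    (5,2)@(11, 5): e=[2,14,152] → X
    (6,2)@(13, 5): e=[22,-14,160] → .
    (4,3)@(9, 7): e=[6,42,120] → X
    (6,3)@(13, 7): e=[46,-14,136] → .
    (3,4)@(7, 9): e=[10,70,88] → X
    (6,4)@(13, 9): e=[70,-14,112] → .
    (2,5)@(5, 11): e=[14,98,56] → X
    (6,5)@(13, 11): e=[94,-14,88] → .
    (1,6)@(3, 13): e=[18,126,24] → X
    (6,6)@(13, 13): e=[118,-14,64] → .
    (1,7)@(3, 15): e=[42,126,0] → X  [on edge]
    (6,7)@(13, 15): e=[142,-14,40] → .
    (4,8)@(9, 17): e=[126,42,0] → X  [on edge]
  covered (22 px):
    . . . . . . .
    . . . . . . .
    . . . . . X .
    . . . . X X .
    . . . X X X .
    . . X X X X .
    . X X X X X .
    . X X X X X .
    . . . . X X .
    . . . . . . .
    . . . . . . .
    . . . . . . .

Z-buffer (winner per pixel, '.' = empty):
  . . . . . . .
  . . . . . . .
  . . . . . 1 .
  0 . . . 1 1 .
  0 0 . 1 1 1 .
  0 0 1 1 1 1 .
  0 1 1 1 1 1 .
  . 1 1 1 1 1 .
  . 0 0 0 1 1 0
  . 0 0 0 . . .
  . . . . . . .
  . . . . . . .

Result: 1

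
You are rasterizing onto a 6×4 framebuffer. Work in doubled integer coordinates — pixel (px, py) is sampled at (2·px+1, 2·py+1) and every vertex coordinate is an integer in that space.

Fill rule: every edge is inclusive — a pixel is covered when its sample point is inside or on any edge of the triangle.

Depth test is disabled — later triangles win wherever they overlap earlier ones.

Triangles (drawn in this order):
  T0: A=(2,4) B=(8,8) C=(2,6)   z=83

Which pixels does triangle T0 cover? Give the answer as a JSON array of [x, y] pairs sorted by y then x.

T0:
  2·area = 12
  edge (2, 4)→(8, 8): d=(6,4) inclusive
  edge (8, 8)→(2, 6): d=(-6,-2) inclusive
  edge (2, 6)→(2, 4): d=(0,-2) inclusive
    (1,2)@(3, 5): e=[2,8,2] → #
    (2,2)@(5, 5): e=[-6,12,6] → ·
    (1,3)@(3, 7): e=[14,-4,2] → ·
    (2,3)@(5, 7): e=[6,0,6] → #  [on edge]
    (3,3)@(7, 7): e=[-2,4,10] → ·
  covered (2 px):
    · · · · · ·
    · · · · · ·
    · # · · · ·
    · · # · · ·

Final: [[1,2],[2,3]]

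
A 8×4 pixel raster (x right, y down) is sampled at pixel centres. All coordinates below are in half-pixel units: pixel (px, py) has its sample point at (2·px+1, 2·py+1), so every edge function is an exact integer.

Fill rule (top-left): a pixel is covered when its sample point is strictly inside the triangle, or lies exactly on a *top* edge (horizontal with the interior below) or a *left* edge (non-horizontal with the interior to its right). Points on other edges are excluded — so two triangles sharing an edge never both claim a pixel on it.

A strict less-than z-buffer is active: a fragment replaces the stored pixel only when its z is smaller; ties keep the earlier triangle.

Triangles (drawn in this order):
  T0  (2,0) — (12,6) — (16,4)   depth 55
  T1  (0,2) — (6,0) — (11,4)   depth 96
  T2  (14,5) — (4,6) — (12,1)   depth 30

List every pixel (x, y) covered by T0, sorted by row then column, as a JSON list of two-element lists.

T0:
  2·area = 44  (B↔C swapped to make it positive)
  edge (2, 0)→(16, 4): d=(14,4) right/bottom  bias=-1
  edge (16, 4)→(12, 6): d=(-4,2) right/bottom  bias=-1
  edge (12, 6)→(2, 0): d=(-10,-6) top-left  bias=+0
    (2,0)@(5, 1): e=[2,34,8] → #
    (3,0)@(7, 1): e=[-6,30,20] → ·
    (2,1)@(5, 3): e=[30,26,-12] → ·
    (3,1)@(7, 3): e=[22,22,0] → #  [on edge]
    (4,1)@(9, 3): e=[14,18,12] → #
    (5,1)@(11, 3): e=[6,14,24] → #
    (6,1)@(13, 3): e=[-2,10,36] → ·
    (3,2)@(7, 5): e=[50,14,-20] → ·
    (4,2)@(9, 5): e=[42,10,-8] → ·
    (5,2)@(11, 5): e=[34,6,4] → #
    (6,2)@(13, 5): e=[26,2,16] → #
    (7,2)@(15, 5): e=[18,-2,28] → ·
  covered (6 px):
    · · # · · · · ·
    · · · # # # · ·
    · · · · · # # ·
    · · · · · · · ·
T1:
  2·area = 34
  edge (0, 2)→(6, 0): d=(6,-2) top-left  bias=+0
  edge (6, 0)→(11, 4): d=(5,4) right/bottom  bias=-1
  edge (11, 4)→(0, 2): d=(-11,-2) top-left  bias=+0
    (1,0)@(3, 1): e=[0,17,17] → #  [on edge]
    (2,0)@(5, 1): e=[4,9,21] → #
    (3,0)@(7, 1): e=[8,1,25] → #
    (4,0)@(9, 1): e=[12,-7,29] → ·
    (1,1)@(3, 3): e=[12,27,-5] → ·
    (2,1)@(5, 3): e=[16,19,-1] → ·
    (3,1)@(7, 3): e=[20,11,3] → #
    (4,1)@(9, 3): e=[24,3,7] → #
    (5,1)@(11, 3): e=[28,-5,11] → ·
    (3,2)@(7, 5): e=[32,21,-19] → ·
    (4,2)@(9, 5): e=[36,13,-15] → ·
  covered (5 px):
    · # # # · · · ·
    · · · # # · · ·
    · · · · · · · ·
    · · · · · · · ·
T2:
  2·area = 42
  edge (14, 5)→(4, 6): d=(-10,1) right/bottom  bias=-1
  edge (4, 6)→(12, 1): d=(8,-5) top-left  bias=+0
  edge (12, 1)→(14, 5): d=(2,4) right/bottom  bias=-1
    (4,1)@(9, 3): e=[25,1,16] → #
    (5,1)@(11, 3): e=[23,11,8] → #
    (6,1)@(13, 3): e=[21,21,0] → ·  [on edge]
    (3,2)@(7, 5): e=[7,7,28] → #
    (6,2)@(13, 5): e=[1,37,4] → #
    (7,2)@(15, 5): e=[-1,47,-4] → ·
    (3,3)@(7, 7): e=[-13,23,32] → ·
    (4,3)@(9, 7): e=[-15,33,24] → ·
    (5,3)@(11, 7): e=[-17,43,16] → ·
    (6,3)@(13, 7): e=[-19,53,8] → ·
    (7,3)@(15, 7): e=[-21,63,0] → ·  [on edge]
  covered (6 px):
    · · · · · · · ·
    · · · · # # · ·
    · · · # # # # ·
    · · · · · · · ·

Answer: [[2,0],[3,1],[4,1],[5,1],[5,2],[6,2]]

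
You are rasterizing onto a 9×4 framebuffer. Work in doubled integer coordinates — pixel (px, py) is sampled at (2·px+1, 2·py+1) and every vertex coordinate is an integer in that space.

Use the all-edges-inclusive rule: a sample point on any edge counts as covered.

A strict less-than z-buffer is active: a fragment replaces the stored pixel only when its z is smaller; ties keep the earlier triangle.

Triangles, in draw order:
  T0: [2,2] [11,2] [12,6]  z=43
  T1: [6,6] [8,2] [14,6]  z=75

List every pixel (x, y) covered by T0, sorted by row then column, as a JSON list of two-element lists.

T0:
  2·area = 36
  edge (2, 2)→(11, 2): d=(9,0) inclusive
  edge (11, 2)→(12, 6): d=(1,4) inclusive
  edge (12, 6)→(2, 2): d=(-10,-4) inclusive
    (2,1)@(5, 3): e=[9,25,2] → #
    (3,1)@(7, 3): e=[9,17,10] → #
    (4,1)@(9, 3): e=[9,9,18] → #
    (5,1)@(11, 3): e=[9,1,26] → #
    (6,1)@(13, 3): e=[9,-7,34] → ·
    (2,2)@(5, 5): e=[27,27,-18] → ·
    (3,2)@(7, 5): e=[27,19,-10] → ·
    (4,2)@(9, 5): e=[27,11,-2] → ·
    (5,2)@(11, 5): e=[27,3,6] → #
    (6,2)@(13, 5): e=[27,-5,14] → ·
    (5,3)@(11, 7): e=[45,5,-14] → ·
  covered (5 px):
    · · · · · · · · ·
    · · # # # # · · ·
    · · · · · # · · ·
    · · · · · · · · ·
T1:
  2·area = 32
  edge (6, 6)→(8, 2): d=(2,-4) inclusive
  edge (8, 2)→(14, 6): d=(6,4) inclusive
  edge (14, 6)→(6, 6): d=(-8,0) inclusive
    (4,1)@(9, 3): e=[6,2,24] → #
    (5,1)@(11, 3): e=[14,-6,24] → ·
    (3,2)@(7, 5): e=[2,22,8] → #
    (5,2)@(11, 5): e=[18,6,8] → #
    (6,2)@(13, 5): e=[26,-2,8] → ·
    (3,3)@(7, 7): e=[6,34,-8] → ·
    (4,3)@(9, 7): e=[14,26,-8] → ·
    (5,3)@(11, 7): e=[22,18,-8] → ·
  covered (4 px):
    · · · · · · · · ·
    · · · · # · · · ·
    · · · # # # · · ·
    · · · · · · · · ·

Answer: [[2,1],[3,1],[4,1],[5,1],[5,2]]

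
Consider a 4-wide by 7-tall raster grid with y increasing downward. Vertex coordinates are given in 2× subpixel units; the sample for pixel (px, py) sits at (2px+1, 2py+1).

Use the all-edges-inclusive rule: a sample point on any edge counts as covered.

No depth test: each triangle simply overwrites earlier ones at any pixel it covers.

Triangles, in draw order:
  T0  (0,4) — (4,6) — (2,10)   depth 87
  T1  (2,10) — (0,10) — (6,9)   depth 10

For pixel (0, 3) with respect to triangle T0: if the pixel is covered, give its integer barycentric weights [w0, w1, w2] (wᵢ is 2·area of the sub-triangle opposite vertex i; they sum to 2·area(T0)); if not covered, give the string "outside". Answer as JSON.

T0:
  2·area = 20
  edge (0, 4)→(4, 6): d=(4,2) inclusive
  edge (4, 6)→(2, 10): d=(-2,4) inclusive
  edge (2, 10)→(0, 4): d=(-2,-6) inclusive
    (0,2)@(1, 5): e=[2,14,4] → X
    (1,2)@(3, 5): e=[-2,6,16] → .
    (0,3)@(1, 7): e=[10,10,0] → X  [on edge]
    (1,3)@(3, 7): e=[6,2,12] → X
    (2,3)@(5, 7): e=[2,-6,24] → .
    (0,4)@(1, 9): e=[18,6,-4] → .
    (1,4)@(3, 9): e=[14,-2,8] → .
    (1,6)@(3, 13): e=[30,-10,0] → .  [on edge]
  covered (3 px):
    . . . .
    . . . .
    X . . .
    X X . .
    . . . .
    . . . .
    . . . .
T1:
  2·area = 2
  edge (2, 10)→(0, 10): d=(-2,0) inclusive
  edge (0, 10)→(6, 9): d=(6,-1) inclusive
  edge (6, 9)→(2, 10): d=(-4,1) inclusive
  covered (0 px):
    . . . .
    . . . .
    . . . .
    . . . .
    . . . .
    . . . .
    . . . .

Answer: [10,0,10]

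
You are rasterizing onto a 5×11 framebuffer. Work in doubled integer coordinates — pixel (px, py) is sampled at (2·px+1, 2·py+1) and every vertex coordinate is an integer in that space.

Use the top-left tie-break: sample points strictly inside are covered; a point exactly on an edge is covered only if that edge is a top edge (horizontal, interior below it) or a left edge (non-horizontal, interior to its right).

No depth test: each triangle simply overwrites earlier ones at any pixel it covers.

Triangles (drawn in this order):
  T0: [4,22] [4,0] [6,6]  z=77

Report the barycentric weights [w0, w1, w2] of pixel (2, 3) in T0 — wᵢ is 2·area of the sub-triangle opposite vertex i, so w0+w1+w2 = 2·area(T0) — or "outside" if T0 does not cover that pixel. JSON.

T0:
  2·area = 44
  edge (4, 22)→(4, 0): d=(0,-22) top-left  bias=+0
  edge (4, 0)→(6, 6): d=(2,6) right/bottom  bias=-1
  edge (6, 6)→(4, 22): d=(-2,16) right/bottom  bias=-1
    (2,1)@(5, 3): e=[22,0,22] → .  [on edge]
    (2,2)@(5, 5): e=[22,4,18] → X
    (3,2)@(7, 5): e=[66,-8,-14] → .
    (2,3)@(5, 7): e=[22,8,14] → X
    (3,3)@(7, 7): e=[66,-4,-18] → .
    (2,4)@(5, 9): e=[22,12,10] → X
    (3,4)@(7, 9): e=[66,0,-22] → .  [on edge]
    (2,5)@(5, 11): e=[22,16,6] → X
    (3,5)@(7, 11): e=[66,4,-26] → .
    (2,6)@(5, 13): e=[22,20,2] → X
    (3,6)@(7, 13): e=[66,8,-30] → .
    (2,7)@(5, 15): e=[22,24,-2] → .
    (4,7)@(9, 15): e=[110,0,-66] → .  [on edge]
  covered (5 px):
    . . . . .
    . . . . .
    . . X . .
    . . X . .
    . . X . .
    . . X . .
    . . X . .
    . . . . .
    . . . . .
    . . . . .
    . . . . .

Result: [8,14,22]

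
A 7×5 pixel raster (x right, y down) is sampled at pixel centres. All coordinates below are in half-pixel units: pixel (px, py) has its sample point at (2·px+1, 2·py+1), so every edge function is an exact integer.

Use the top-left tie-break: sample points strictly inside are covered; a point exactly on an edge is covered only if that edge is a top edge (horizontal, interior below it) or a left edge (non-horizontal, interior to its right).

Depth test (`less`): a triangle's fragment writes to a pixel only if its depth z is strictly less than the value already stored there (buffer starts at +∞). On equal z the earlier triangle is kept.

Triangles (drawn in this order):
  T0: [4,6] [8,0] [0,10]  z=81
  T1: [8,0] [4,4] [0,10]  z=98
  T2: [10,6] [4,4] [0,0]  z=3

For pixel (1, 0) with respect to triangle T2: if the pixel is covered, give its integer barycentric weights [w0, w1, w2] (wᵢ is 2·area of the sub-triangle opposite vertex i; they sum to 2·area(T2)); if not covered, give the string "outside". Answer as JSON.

T0:
  2·area = 8  (B↔C swapped to make it positive)
  edge (4, 6)→(0, 10): d=(-4,4) right/bottom  bias=-1
  edge (0, 10)→(8, 0): d=(8,-10) top-left  bias=+0
  edge (8, 0)→(4, 6): d=(-4,6) right/bottom  bias=-1
    (4,0)@(9, 1): e=[0,18,-10] → ·  [on edge]
    (3,1)@(7, 3): e=[0,14,-6] → ·  [on edge]
    (2,2)@(5, 5): e=[0,10,-2] → ·  [on edge]
    (1,3)@(3, 7): e=[0,6,2] → ·  [on edge]
    (0,4)@(1, 9): e=[0,2,6] → ·  [on edge]
  covered (0 px):
    · · · · · · ·
    · · · · · · ·
    · · · · · · ·
    · · · · · · ·
    · · · · · · ·
T1:
  2·area = 8  (B↔C swapped to make it positive)
  edge (8, 0)→(0, 10): d=(-8,10) right/bottom  bias=-1
  edge (0, 10)→(4, 4): d=(4,-6) top-left  bias=+0
  edge (4, 4)→(8, 0): d=(4,-4) top-left  bias=+0
    (3,0)@(7, 1): e=[2,6,0] → █  [on edge]
    (4,0)@(9, 1): e=[-18,18,8] → ·
    (2,1)@(5, 3): e=[6,2,0] → █  [on edge]
    (3,1)@(7, 3): e=[-14,14,8] → ·
    (1,2)@(3, 5): e=[10,-2,0] → ·  [on edge]
    (2,2)@(5, 5): e=[-10,10,8] → ·
    (0,3)@(1, 7): e=[14,-6,0] → ·  [on edge]
  covered (2 px):
    · · · █ · · ·
    · · █ · · · ·
    · · · · · · ·
    · · · · · · ·
    · · · · · · ·
T2:
  2·area = 16
  edge (10, 6)→(4, 4): d=(-6,-2) top-left  bias=+0
  edge (4, 4)→(0, 0): d=(-4,-4) top-left  bias=+0
  edge (0, 0)→(10, 6): d=(10,6) right/bottom  bias=-1
    (0,0)@(1, 1): e=[12,0,4] → █  [on edge]
    (1,0)@(3, 1): e=[16,8,-8] → ·
    (0,1)@(1, 3): e=[0,-8,24] → ·  [on edge]
    (1,1)@(3, 3): e=[4,0,12] → █  [on edge]
    (2,1)@(5, 3): e=[8,8,0] → ·  [on edge]
    (1,2)@(3, 5): e=[-8,-8,32] → ·
    (2,2)@(5, 5): e=[-4,0,20] → ·  [on edge]
    (3,2)@(7, 5): e=[0,8,8] → █  [on edge]
    (4,2)@(9, 5): e=[4,16,-4] → ·
    (3,3)@(7, 7): e=[-12,0,28] → ·  [on edge]
    (6,3)@(13, 7): e=[0,24,-8] → ·  [on edge]
    (4,4)@(9, 9): e=[-20,0,36] → ·  [on edge]
  covered (3 px):
    █ · · · · · ·
    · █ · · · · ·
    · · · █ · · ·
    · · · · · · ·
    · · · · · · ·

Result: "outside"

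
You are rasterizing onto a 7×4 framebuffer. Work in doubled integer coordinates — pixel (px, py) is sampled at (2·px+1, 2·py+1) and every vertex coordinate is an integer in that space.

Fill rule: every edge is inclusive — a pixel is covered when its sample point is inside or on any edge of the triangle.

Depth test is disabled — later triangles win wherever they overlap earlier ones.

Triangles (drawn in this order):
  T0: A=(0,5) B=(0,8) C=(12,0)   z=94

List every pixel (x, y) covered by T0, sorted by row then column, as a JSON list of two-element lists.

T0:
  2·area = 36  (B↔C swapped to make it positive)
  edge (0, 5)→(12, 0): d=(12,-5) inclusive
  edge (12, 0)→(0, 8): d=(-12,8) inclusive
  edge (0, 8)→(0, 5): d=(0,-3) inclusive
    (2,1)@(5, 3): e=[1,20,15] → #
    (3,1)@(7, 3): e=[11,4,21] → #
    (4,1)@(9, 3): e=[21,-12,27] → ·
    (0,2)@(1, 5): e=[5,28,3] → #
    (1,2)@(3, 5): e=[15,12,9] → #
    (2,2)@(5, 5): e=[25,-4,15] → ·
    (3,2)@(7, 5): e=[35,-20,21] → ·
    (0,3)@(1, 7): e=[29,4,3] → #
    (1,3)@(3, 7): e=[39,-12,9] → ·
  covered (5 px):
    · · · · · · ·
    · · # # · · ·
    # # · · · · ·
    # · · · · · ·

Answer: [[2,1],[3,1],[0,2],[1,2],[0,3]]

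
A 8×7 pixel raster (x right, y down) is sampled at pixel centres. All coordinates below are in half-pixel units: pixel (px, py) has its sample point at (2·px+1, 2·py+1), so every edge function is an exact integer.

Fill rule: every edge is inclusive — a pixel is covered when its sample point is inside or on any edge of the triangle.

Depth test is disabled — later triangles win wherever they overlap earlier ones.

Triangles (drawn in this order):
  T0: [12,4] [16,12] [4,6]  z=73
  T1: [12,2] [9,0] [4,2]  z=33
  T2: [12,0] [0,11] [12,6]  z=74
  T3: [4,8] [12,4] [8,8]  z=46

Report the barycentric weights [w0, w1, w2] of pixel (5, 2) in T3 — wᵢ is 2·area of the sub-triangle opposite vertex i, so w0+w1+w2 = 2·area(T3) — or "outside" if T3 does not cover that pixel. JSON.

T0:
  2·area = 72
  edge (12, 4)→(16, 12): d=(4,8) inclusive
  edge (16, 12)→(4, 6): d=(-12,-6) inclusive
  edge (4, 6)→(12, 4): d=(8,-2) inclusive
    (4,2)@(9, 5): e=[28,42,2] → X
    (5,2)@(11, 5): e=[12,54,6] → X
    (6,2)@(13, 5): e=[-4,66,10] → .
    (3,3)@(7, 7): e=[52,6,14] → X
    (6,3)@(13, 7): e=[4,42,26] → X
    (7,3)@(15, 7): e=[-12,54,30] → .
    (3,4)@(7, 9): e=[60,-18,30] → .
    (4,4)@(9, 9): e=[44,-6,34] → .
    (5,4)@(11, 9): e=[28,6,38] → X
    (7,4)@(15, 9): e=[-4,30,46] → .
    (5,5)@(11, 11): e=[36,-18,54] → .
    (6,5)@(13, 11): e=[20,-6,58] → .
  covered (9 px):
    . . . . . . . .
    . . . . . . . .
    . . . . X X . .
    . . . X X X X .
    . . . . . X X .
    . . . . . . . X
    . . . . . . . .
T1:
  2·area = 16  (B↔C swapped to make it positive)
  edge (12, 2)→(4, 2): d=(-8,0) inclusive
  edge (4, 2)→(9, 0): d=(5,-2) inclusive
  edge (9, 0)→(12, 2): d=(3,2) inclusive
    (3,0)@(7, 1): e=[8,1,7] → X
    (4,0)@(9, 1): e=[8,5,3] → X
    (5,0)@(11, 1): e=[8,9,-1] → .
    (3,1)@(7, 3): e=[-8,11,13] → .
    (4,1)@(9, 3): e=[-8,15,9] → .
  covered (2 px):
    . . . X X . . .
    . . . . . . . .
    . . . . . . . .
    . . . . . . . .
    . . . . . . . .
    . . . . . . . .
    . . . . . . . .
T2:
  2·area = 72  (B↔C swapped to make it positive)
  edge (12, 0)→(12, 6): d=(0,6) inclusive
  edge (12, 6)→(0, 11): d=(-12,5) inclusive
  edge (0, 11)→(12, 0): d=(12,-11) inclusive
    (5,0)@(11, 1): e=[6,65,1] → X
    (6,0)@(13, 1): e=[-6,55,23] → .
    (4,1)@(9, 3): e=[18,51,3] → X
    (6,1)@(13, 3): e=[-6,31,47] → .
    (3,2)@(7, 5): e=[30,37,5] → X
    (6,2)@(13, 5): e=[-6,7,71] → .
    (2,3)@(5, 7): e=[42,23,7] → X
    (5,3)@(11, 7): e=[6,-7,73] → .
    (1,4)@(3, 9): e=[54,9,9] → X
    (2,4)@(5, 9): e=[42,-1,31] → .
    (3,4)@(7, 9): e=[30,-11,53] → .
    (4,4)@(9, 9): e=[18,-21,75] → .
  covered (10 px):
    . . . . . X . .
    . . . . X X . .
    . . . X X X . .
    . . X X X . . .
    . X . . . . . .
    . . . . . . . .
    . . . . . . . .
T3:
  2·area = 16
  edge (4, 8)→(12, 4): d=(8,-4) inclusive
  edge (12, 4)→(8, 8): d=(-4,4) inclusive
  edge (8, 8)→(4, 8): d=(-4,0) inclusive
    (7,0)@(15, 1): e=[-12,0,28] → .  [on edge]
    (6,1)@(13, 3): e=[-4,0,20] → .  [on edge]
    (5,2)@(11, 5): e=[4,0,12] → X  [on edge]
    (6,2)@(13, 5): e=[12,-8,12] → .
    (3,3)@(7, 7): e=[4,8,4] → X
    (4,3)@(9, 7): e=[12,0,4] → X  [on edge]
    (5,3)@(11, 7): e=[20,-8,4] → .
    (3,4)@(7, 9): e=[20,0,-4] → .  [on edge]
    (4,4)@(9, 9): e=[28,-8,-4] → .
    (2,5)@(5, 11): e=[28,0,-12] → .  [on edge]
    (1,6)@(3, 13): e=[36,0,-20] → .  [on edge]
  covered (3 px):
    . . . . . . . .
    . . . . . . . .
    . . . . . X . .
    . . . X X . . .
    . . . . . . . .
    . . . . . . . .
    . . . . . . . .

Final: [0,12,4]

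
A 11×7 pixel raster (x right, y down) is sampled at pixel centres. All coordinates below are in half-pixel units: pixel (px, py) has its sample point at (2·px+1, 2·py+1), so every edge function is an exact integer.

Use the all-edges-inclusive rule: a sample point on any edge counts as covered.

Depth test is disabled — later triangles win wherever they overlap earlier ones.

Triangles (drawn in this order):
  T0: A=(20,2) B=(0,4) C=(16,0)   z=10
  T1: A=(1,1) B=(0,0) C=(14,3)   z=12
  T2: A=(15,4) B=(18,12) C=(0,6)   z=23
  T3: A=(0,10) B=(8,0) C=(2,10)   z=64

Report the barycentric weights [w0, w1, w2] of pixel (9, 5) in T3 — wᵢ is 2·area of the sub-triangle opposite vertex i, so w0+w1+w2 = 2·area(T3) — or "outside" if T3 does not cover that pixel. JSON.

T0:
  2·area = 48
  edge (20, 2)→(0, 4): d=(-20,2) inclusive
  edge (0, 4)→(16, 0): d=(16,-4) inclusive
  edge (16, 0)→(20, 2): d=(4,2) inclusive
    (6,0)@(13, 1): e=[34,4,10] → █
    (7,0)@(15, 1): e=[30,12,6] → █
    (8,0)@(17, 1): e=[26,20,2] → █
    (9,0)@(19, 1): e=[22,28,-2] → ·
    (2,1)@(5, 3): e=[10,4,34] → █
    (3,1)@(7, 3): e=[6,12,30] → █
    (4,1)@(9, 3): e=[2,20,26] → █
    (5,1)@(11, 3): e=[-2,28,22] → ·
    (6,1)@(13, 3): e=[-6,36,18] → ·
    (7,1)@(15, 3): e=[-10,44,14] → ·
    (8,1)@(17, 3): e=[-14,52,10] → ·
    (2,2)@(5, 5): e=[-30,36,42] → ·
  covered (6 px):
    · · · · · · █ █ █ · ·
    · · █ █ █ · · · · · ·
    · · · · · · · · · · ·
    · · · · · · · · · · ·
    · · · · · · · · · · ·
    · · · · · · · · · · ·
    · · · · · · · · · · ·
T1:
  2·area = 11
  edge (1, 1)→(0, 0): d=(-1,-1) inclusive
  edge (0, 0)→(14, 3): d=(14,3) inclusive
  edge (14, 3)→(1, 1): d=(-13,-2) inclusive
    (0,0)@(1, 1): e=[0,11,0] → █  [on edge]
    (1,0)@(3, 1): e=[2,5,4] → █
    (2,0)@(5, 1): e=[4,-1,8] → ·
    (0,1)@(1, 3): e=[-2,39,-26] → ·
    (1,1)@(3, 3): e=[0,33,-22] → ·  [on edge]
    (2,2)@(5, 5): e=[0,55,-44] → ·  [on edge]
    (3,3)@(7, 7): e=[0,77,-66] → ·  [on edge]
    (4,4)@(9, 9): e=[0,99,-88] → ·  [on edge]
    (5,5)@(11, 11): e=[0,121,-110] → ·  [on edge]
    (6,6)@(13, 13): e=[0,143,-132] → ·  [on edge]
  covered (2 px):
    █ █ · · · · · · · · ·
    · · · · · · · · · · ·
    · · · · · · · · · · ·
    · · · · · · · · · · ·
    · · · · · · · · · · ·
    · · · · · · · · · · ·
    · · · · · · · · · · ·
T2:
  2·area = 126
  edge (15, 4)→(18, 12): d=(3,8) inclusive
  edge (18, 12)→(0, 6): d=(-18,-6) inclusive
  edge (0, 6)→(15, 4): d=(15,-2) inclusive
    (4,2)@(9, 5): e=[51,72,3] → █
    (5,2)@(11, 5): e=[35,84,7] → █
    (6,2)@(13, 5): e=[19,96,11] → █
    (7,2)@(15, 5): e=[3,108,15] → █
    (8,2)@(17, 5): e=[-13,120,19] → ·
    (1,3)@(3, 7): e=[105,0,21] → █  [on edge]
    (2,3)@(5, 7): e=[89,12,25] → █
    (3,3)@(7, 7): e=[73,24,29] → █
    (8,3)@(17, 7): e=[-7,84,49] → ·
    (1,4)@(3, 9): e=[111,-36,51] → ·
    (2,4)@(5, 9): e=[95,-24,55] → ·
    (3,4)@(7, 9): e=[79,-12,59] → ·
    (4,4)@(9, 9): e=[63,0,63] → █  [on edge]
    (7,5)@(15, 11): e=[21,0,105] → █  [on edge]
    (10,6)@(21, 13): e=[-21,0,147] → ·  [on edge]
  covered (17 px):
    · · · · · · · · · · ·
    · · · · · · · · · · ·
    · · · · █ █ █ █ · · ·
    · █ █ █ █ █ █ █ · · ·
    · · · · █ █ █ █ · · ·
    · · · · · · · █ █ · ·
    · · · · · · · · · · ·
T3:
  2·area = 20
  edge (0, 10)→(8, 0): d=(8,-10) inclusive
  edge (8, 0)→(2, 10): d=(-6,10) inclusive
  edge (2, 10)→(0, 10): d=(-2,0) inclusive
    (2,2)@(5, 5): e=[10,0,10] → █  [on edge]
    (3,2)@(7, 5): e=[30,-20,10] → ·
    (1,3)@(3, 7): e=[6,8,6] → █
    (2,3)@(5, 7): e=[26,-12,6] → ·
    (0,4)@(1, 9): e=[2,16,2] → █
    (1,4)@(3, 9): e=[22,-4,2] → ·
    (0,5)@(1, 11): e=[18,4,-2] → ·
  covered (3 px):
    · · · · · · · · · · ·
    · · · · · · · · · · ·
    · · █ · · · · · · · ·
    · █ · · · · · · · · ·
    █ · · · · · · · · · ·
    · · · · · · · · · · ·
    · · · · · · · · · · ·

Answer: "outside"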